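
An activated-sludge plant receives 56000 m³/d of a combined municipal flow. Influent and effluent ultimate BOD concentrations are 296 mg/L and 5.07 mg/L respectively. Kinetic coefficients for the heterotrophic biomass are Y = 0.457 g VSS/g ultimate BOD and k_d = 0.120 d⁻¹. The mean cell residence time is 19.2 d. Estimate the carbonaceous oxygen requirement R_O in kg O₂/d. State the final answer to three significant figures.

R_O ≈ 13100 kg O₂/d

Correct the yield for decay: Y_obs = Y/(1 + k_d θ_c) = 0.457 / (1 + 0.120 × 19.2) = 0.457 / 3.304 = 0.1383.
Substrate removed = Q·(S₀ − S) = 56000 m³/d × (296 − 5.07) g/m³ = 1.63×10^7 g/d = 16292 kg/d.
Biomass synthesised: P_X = Y_obs × 16292 = 2253 kg VSS/d.
R_O = Q·ΔS − 1.42 P_X = 16292 − 3200 = 13092 kg O₂/d.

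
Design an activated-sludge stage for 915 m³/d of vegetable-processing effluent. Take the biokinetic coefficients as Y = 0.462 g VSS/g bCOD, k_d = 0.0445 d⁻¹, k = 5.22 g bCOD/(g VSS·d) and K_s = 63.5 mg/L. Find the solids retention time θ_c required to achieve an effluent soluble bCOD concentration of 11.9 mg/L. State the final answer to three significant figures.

Specific growth rate at S = 11.9 mg/L: μ = YkS/(K_s+S) = 0.462·5.22·11.9/(63.5+11.9) = 0.3806 d⁻¹.
Then 1/θ_c = μ − k_d = 0.3806 − 0.0445 = 0.3361 d⁻¹, giving θ_c = 2.975 d.

θ_c ≈ 2.98 d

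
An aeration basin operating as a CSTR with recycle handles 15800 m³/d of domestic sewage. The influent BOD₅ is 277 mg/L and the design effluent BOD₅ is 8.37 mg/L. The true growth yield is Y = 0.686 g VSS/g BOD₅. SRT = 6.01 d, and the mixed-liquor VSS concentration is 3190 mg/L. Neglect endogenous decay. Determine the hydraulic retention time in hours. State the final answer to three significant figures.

τ ≈ 8.33 h

V·X = Y·Q·ΔS·θ_c gives V = 0.686 × 15800 × (277 − 8.37) × 6.01 / 3190 = 5486 m³.
HRT = V/Q = 5486 m³ / 15800 m³·d⁻¹ = 0.3472 d × 24 = 8.332 h.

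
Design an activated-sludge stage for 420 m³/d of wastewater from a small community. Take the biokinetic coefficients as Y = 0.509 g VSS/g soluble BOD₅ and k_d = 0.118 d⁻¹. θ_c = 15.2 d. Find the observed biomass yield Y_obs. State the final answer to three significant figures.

Y_obs ≈ 0.182 g VSS/g soluble BOD₅

Y_obs = Y / (1 + k_d θ_c) = 0.509 / (1 + 0.118 × 15.2) = 0.509 / 2.794 = 0.1822.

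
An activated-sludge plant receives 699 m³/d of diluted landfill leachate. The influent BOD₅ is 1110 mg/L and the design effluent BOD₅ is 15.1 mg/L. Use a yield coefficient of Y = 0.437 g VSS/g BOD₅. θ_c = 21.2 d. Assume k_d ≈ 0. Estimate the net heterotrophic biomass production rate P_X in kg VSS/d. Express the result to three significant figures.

With endogenous decay neglected, the observed yield equals the true yield: Y_obs = Y = 0.437 g VSS/g BOD₅.
Q·(S₀ − S) = 699 × (1110 − 15.1) × 10⁻³ = 765.3 kg/d removed.
Biomass produced: P_X = Y_obs·Q·ΔS = 0.4370 × 765.3 ≈ 334.5 kg VSS/d.

P_X ≈ 334 kg VSS/d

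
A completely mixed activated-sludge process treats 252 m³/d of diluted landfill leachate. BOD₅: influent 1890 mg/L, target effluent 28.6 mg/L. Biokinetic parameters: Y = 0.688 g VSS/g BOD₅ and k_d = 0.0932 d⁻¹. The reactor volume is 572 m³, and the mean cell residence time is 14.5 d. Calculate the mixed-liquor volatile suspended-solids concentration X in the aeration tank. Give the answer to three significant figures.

X = Y·Q·ΔS·θ_c / [V·(1 + k_d θ_c)] = 0.688 × 252 × (1890 − 28.6) × 14.5 / [572 × (1 + 0.0932 × 14.5)] = 3479 mg/L.

X ≈ 3480 mg/L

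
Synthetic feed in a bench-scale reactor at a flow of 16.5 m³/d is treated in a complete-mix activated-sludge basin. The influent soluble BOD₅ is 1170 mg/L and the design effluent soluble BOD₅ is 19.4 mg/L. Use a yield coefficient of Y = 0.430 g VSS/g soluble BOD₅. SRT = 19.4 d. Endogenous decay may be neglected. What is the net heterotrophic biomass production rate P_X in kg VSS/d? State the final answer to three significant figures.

P_X ≈ 8.16 kg VSS/d

No decay correction is needed, so Y_obs = Y = 0.430.
ΔS = 1170 − 19.4 = 1151 mg/L, so the substrate removal rate is 16.5 × 1151/1000 = 18.98 kg soluble BOD₅/d.
Biomass produced: P_X = Y_obs·Q·ΔS = 0.4300 × 18.98 ≈ 8.164 kg VSS/d.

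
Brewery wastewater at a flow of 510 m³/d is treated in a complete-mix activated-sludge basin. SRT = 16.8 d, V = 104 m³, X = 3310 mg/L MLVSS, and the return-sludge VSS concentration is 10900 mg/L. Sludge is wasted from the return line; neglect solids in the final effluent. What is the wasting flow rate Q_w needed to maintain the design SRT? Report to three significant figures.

Wasting from the return line (neglecting effluent solids): Q_w = V·X / (θ_c·X_r) = 104.0 × 3310 / (16.8 × 10900) = 1.880 m³/d.

Q_w ≈ 1.88 m³/d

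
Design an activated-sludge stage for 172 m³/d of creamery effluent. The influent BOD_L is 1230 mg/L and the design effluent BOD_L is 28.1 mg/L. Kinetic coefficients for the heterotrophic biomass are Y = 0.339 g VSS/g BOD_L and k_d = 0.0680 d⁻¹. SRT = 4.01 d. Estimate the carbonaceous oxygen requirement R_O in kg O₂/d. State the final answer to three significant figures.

Correct the yield for decay: Y_obs = Y/(1 + k_d θ_c) = 0.339 / (1 + 0.0680 × 4.01) = 0.339 / 1.273 = 0.2664.
Mass of BOD_L removed per day: Q(S₀ − S) = 172 × 1202 g/m³ = 206.7 kg/d.
P_X = Y_obs·Q·(S₀ − S) = 0.2664 × 206.7 = 55.07 kg VSS/d.
R_O = Q·ΔS − 1.42 P_X = 206.7 − 78.19 = 128.5 kg O₂/d.

R_O ≈ 129 kg O₂/d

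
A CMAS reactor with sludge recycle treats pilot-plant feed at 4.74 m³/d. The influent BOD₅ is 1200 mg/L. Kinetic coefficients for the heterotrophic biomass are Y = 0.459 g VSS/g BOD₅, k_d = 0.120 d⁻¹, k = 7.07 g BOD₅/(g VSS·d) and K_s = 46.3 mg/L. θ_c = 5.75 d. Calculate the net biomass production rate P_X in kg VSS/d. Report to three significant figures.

Effluent substrate depends only on kinetics and SRT: S = K_s(1 + k_d θ_c) / [θ_c(Yk − k_d) − 1] = 46.3 × (1 + 0.120 × 5.75) / [5.75 × (0.459 × 7.07 − 0.120) − 1] = 78.25 / 16.97 = 4.611 mg/L.
Correct the yield for decay: Y_obs = Y/(1 + k_d θ_c) = 0.459 / (1 + 0.120 × 5.75) = 0.459 / 1.690 = 0.2716.
Substrate removed = Q·(S₀ − S) = 4.74 m³/d × (1200 − 4.61) g/m³ = 5.67×10^3 g/d = 5.666 kg/d.
P_X = Y_obs · Q(S₀ − S) = 0.2716 × 5.666 = 1.539 kg VSS/d.

P_X ≈ 1.54 kg VSS/d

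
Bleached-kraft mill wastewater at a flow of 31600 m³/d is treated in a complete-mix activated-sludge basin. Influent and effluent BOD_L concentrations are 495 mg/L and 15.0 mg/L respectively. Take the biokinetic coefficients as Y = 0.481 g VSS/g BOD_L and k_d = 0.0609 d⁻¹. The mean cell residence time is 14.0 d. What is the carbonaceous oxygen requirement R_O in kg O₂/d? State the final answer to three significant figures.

R_O ≈ 9580 kg O₂/d

Y_obs = Y / (1 + k_d θ_c) = 0.481 / (1 + 0.0609 × 14.0) = 0.481 / 1.853 = 0.2596.
Q·(S₀ − S) = 31600 × (495 − 15.0) × 10⁻³ = 15168 kg/d removed.
Biomass synthesised: P_X = Y_obs × 15168 = 3938 kg VSS/d.
R_O = Q·(S₀ − S) − 1.42·P_X = 15168 − 1.42 × 3938 = 9576 kg O₂/d.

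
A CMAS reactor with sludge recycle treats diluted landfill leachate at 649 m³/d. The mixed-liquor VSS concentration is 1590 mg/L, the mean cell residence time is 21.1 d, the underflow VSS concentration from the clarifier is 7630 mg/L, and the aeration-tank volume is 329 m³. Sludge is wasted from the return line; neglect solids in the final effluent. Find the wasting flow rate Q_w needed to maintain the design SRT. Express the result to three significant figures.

Q_w ≈ 3.25 m³/d

θ_c = V·X/(Q_w·X_r) when wasting from the recycle, so Q_w = V·X/(θ_c·X_r) = 329.0 × 1590 / (21.1 × 7630) = 3.249 m³/d.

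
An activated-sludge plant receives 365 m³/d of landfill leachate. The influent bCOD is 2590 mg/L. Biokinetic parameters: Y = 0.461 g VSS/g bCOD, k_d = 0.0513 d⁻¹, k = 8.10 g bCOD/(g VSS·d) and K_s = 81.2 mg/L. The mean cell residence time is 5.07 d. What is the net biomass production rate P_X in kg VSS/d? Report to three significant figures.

For a completely mixed reactor with recycle the Lawrence–McCarty relation gives S = K_s·(1 + k_d·θ_c) / [θ_c·(Y·k − k_d) − 1] = 81.2 × (1 + 0.0513 × 5.07) / [5.07 × (0.461 × 8.10 − 0.0513) − 1] = 102.3 / 17.67 = 5.790 mg/L.
Observed yield with endogenous decay: Y_obs = Y / (1 + k_d·θ_c) = 0.461 / (1 + 0.0513 × 5.07) = 0.461 / 1.260 = 0.3658 g VSS/g bCOD.
Substrate removed = Q·(S₀ − S) = 365 m³/d × (2590 − 5.79) g/m³ = 9.43×10^5 g/d = 943.2 kg/d.
Biomass produced: P_X = Y_obs·Q·ΔS = 0.3658 × 943.2 ≈ 345.1 kg VSS/d.

P_X ≈ 345 kg VSS/d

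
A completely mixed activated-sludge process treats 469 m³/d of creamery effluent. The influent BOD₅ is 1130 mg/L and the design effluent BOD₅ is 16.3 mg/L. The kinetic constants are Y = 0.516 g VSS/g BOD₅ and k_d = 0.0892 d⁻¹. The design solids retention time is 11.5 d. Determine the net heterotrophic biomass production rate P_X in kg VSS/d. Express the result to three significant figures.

Correct the yield for decay: Y_obs = Y/(1 + k_d θ_c) = 0.516 / (1 + 0.0892 × 11.5) = 0.516 / 2.026 = 0.2547.
Substrate removed = Q·(S₀ − S) = 469 m³/d × (1130 − 16.3) g/m³ = 5.22×10^5 g/d = 522.3 kg/d.
Biomass produced: P_X = Y_obs·Q·ΔS = 0.2547 × 522.3 ≈ 133.0 kg VSS/d.

P_X ≈ 133 kg VSS/d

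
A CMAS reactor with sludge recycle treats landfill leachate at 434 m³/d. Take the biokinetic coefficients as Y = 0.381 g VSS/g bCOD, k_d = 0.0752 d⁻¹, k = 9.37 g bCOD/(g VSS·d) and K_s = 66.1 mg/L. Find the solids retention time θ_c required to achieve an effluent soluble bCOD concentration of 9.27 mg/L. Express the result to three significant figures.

θ_c ≈ 2.75 d

At the target effluent, Y k S/(K_s+S) = 0.381×9.37×9.27/75.37 = 0.4391 d⁻¹.
Then 1/θ_c = μ − k_d = 0.4391 − 0.0752 = 0.3639 d⁻¹, giving θ_c = 2.748 d.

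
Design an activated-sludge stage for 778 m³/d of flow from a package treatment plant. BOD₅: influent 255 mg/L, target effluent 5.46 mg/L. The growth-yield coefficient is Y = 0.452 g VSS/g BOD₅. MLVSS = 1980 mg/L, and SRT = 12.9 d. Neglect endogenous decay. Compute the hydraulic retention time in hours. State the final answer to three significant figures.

τ ≈ 17.6 h

V·X = Y·Q·ΔS·θ_c gives V = 0.452 × 778 × (255 − 5.46) × 12.9 / 1980 = 571.7 m³.
Hydraulic retention time τ = V/Q = 571.7 / 778 = 0.7349 d = 17.64 h.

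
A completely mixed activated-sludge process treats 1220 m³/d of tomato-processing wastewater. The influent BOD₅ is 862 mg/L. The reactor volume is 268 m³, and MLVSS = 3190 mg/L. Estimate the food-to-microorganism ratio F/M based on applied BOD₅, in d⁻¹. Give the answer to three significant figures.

F/M ≈ 1.23 d⁻¹

F/M = Q·S₀ / (V·X) = 1220 × 862 / (268.0 × 3190) = 1.230 g BOD₅·(g VSS·d)⁻¹.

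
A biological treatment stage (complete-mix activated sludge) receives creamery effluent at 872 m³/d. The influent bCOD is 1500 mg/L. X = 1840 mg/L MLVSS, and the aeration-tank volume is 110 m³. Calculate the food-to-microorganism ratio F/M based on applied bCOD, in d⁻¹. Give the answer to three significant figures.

Food-to-microorganism ratio F/M = Q S₀ / (V X) = 872 × 1500 / (110.0 × 1840) = 6.462 d⁻¹.

F/M ≈ 6.46 d⁻¹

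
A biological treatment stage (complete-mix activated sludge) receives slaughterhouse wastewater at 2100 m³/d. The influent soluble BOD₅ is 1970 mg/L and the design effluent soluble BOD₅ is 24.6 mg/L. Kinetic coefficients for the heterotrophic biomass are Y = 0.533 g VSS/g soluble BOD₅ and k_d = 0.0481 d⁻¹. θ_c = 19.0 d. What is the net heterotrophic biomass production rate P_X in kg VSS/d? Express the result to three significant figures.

The observed yield is Y_obs = Y/(1 + k_d·θ_c) = 0.533 / (1 + 0.0481 × 19.0) = 0.533 / 1.914 = 0.2785 g VSS per g soluble BOD₅ removed.
Q·(S₀ − S) = 2100 × (1970 − 24.6) × 10⁻³ = 4085 kg/d removed.
P_X = Y_obs · Q(S₀ − S) = 0.2785 × 4085 = 1138 kg VSS/d.

P_X ≈ 1140 kg VSS/d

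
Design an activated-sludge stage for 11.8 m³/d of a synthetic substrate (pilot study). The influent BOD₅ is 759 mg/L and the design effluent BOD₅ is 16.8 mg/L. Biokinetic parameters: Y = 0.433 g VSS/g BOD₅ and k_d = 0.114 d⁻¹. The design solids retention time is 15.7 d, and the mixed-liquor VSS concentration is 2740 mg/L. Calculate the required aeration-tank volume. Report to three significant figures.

Rearranging the biomass balance for a CMAS with decay, V = Y·Q·ΔS·θ_c / [X·(1+k_d θ_c)] = 0.433 × 11.8 × (759 − 16.8) × 15.7 / [2740 × (1 + 0.114 × 15.7)] = 5.95×10^4 / 7644 = 7.789 m³.

V ≈ 7.79 m³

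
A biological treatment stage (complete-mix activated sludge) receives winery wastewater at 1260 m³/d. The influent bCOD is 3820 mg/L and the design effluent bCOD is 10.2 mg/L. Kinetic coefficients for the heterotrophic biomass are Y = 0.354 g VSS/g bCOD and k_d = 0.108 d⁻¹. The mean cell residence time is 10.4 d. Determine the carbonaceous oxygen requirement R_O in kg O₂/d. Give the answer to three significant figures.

R_O ≈ 3660 kg O₂/d

Correct the yield for decay: Y_obs = Y/(1 + k_d θ_c) = 0.354 / (1 + 0.108 × 10.4) = 0.354 / 2.123 = 0.1667.
Substrate removed = Q·(S₀ − S) = 1260 m³/d × (3820 − 10.2) g/m³ = 4.8×10^6 g/d = 4800 kg/d.
Net sludge production P_X = 0.1667 × 4800 = 800.4 kg VSS/d.
Carbonaceous O₂ demand = substrate oxidised − cell-mass equivalent = 4800 − 1.42 × 800.4 = 3664 kg O₂/d.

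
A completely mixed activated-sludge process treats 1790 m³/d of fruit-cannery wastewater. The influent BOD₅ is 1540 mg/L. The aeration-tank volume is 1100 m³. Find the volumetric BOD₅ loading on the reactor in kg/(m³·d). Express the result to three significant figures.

Volumetric loading L_v = Q·S₀ / V = 1790 × 1540 g/m³ / 1100 m³ = 2506 g/(m³·d) = 2.506 kg BOD₅/(m³·d).

L_v ≈ 2.51 kg BOD₅/(m³·d)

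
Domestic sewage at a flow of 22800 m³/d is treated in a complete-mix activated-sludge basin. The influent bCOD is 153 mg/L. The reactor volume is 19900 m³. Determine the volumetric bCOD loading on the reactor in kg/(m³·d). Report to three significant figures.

L_v = Q S₀ / V = 22800 × 153 × 10⁻³ / 19900 = 0.1753 kg/(m³·d).

L_v ≈ 0.175 kg bCOD/(m³·d)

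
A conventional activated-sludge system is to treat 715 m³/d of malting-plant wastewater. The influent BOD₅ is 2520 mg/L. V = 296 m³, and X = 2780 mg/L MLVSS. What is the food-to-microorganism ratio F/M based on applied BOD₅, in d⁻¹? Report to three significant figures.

Food-to-microorganism ratio F/M = Q S₀ / (V X) = 715 × 2520 / (296.0 × 2780) = 2.190 d⁻¹.

F/M ≈ 2.19 d⁻¹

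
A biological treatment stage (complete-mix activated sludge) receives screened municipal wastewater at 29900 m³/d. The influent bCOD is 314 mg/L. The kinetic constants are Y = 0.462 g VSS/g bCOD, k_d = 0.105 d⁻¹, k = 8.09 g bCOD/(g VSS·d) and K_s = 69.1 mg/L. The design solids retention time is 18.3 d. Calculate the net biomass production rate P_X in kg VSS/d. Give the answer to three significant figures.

For a completely mixed reactor with recycle the Lawrence–McCarty relation gives S = K_s·(1 + k_d·θ_c) / [θ_c·(Y·k − k_d) − 1] = 69.1 × (1 + 0.105 × 18.3) / [18.3 × (0.462 × 8.09 − 0.105) − 1] = 201.9 / 65.48 = 3.083 mg/L.
The observed yield is Y_obs = Y/(1 + k_d·θ_c) = 0.462 / (1 + 0.105 × 18.3) = 0.462 / 2.921 = 0.1581 g VSS per g bCOD removed.
ΔS = 314 − 3.08 = 310.9 mg/L, so the substrate removal rate is 29900 × 310.9/1000 = 9297 kg bCOD/d.
P_X = Y_obs · Q(S₀ − S) = 0.1581 × 9297 = 1470 kg VSS/d.

P_X ≈ 1470 kg VSS/d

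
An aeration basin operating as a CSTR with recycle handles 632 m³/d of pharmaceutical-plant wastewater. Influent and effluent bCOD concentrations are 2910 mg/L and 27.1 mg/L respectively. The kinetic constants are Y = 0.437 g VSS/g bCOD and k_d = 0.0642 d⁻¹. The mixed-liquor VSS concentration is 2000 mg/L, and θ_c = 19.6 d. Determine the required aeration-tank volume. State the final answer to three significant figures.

V ≈ 3460 m³

Steady-state biomass mass balance: V·X·(1 + k_d·θ_c) = Y·Q·(S₀ − S)·θ_c, so V = 0.437 × 632 × (2910 − 27.1) × 19.6 / [2000 × (1 + 0.0642 × 19.6)] = 1.56×10^7 / 4517 = 3455 m³.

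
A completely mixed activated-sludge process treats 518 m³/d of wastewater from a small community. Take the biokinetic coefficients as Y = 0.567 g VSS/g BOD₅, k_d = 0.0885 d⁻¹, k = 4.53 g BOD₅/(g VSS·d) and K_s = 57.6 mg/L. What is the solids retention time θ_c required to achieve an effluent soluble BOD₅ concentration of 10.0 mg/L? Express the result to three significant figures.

θ_c ≈ 3.43 d

From 1/θ_c = Y·k·S/(K_s + S) − k_d: Y·k·S/(K_s+S) = 0.567 × 4.53 × 10.0 / (57.6 + 10.0) = 0.3800 d⁻¹.
θ_c = 1/(μ − k_d) = 1/(0.3800 − 0.0885) = 1/0.2915 = 3.431 d.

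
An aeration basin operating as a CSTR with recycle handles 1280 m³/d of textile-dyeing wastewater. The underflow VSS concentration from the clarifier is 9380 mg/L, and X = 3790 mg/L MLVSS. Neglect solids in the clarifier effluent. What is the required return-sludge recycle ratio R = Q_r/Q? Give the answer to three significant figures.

R = Q_r/Q = X/(X_r − X) = 3790 / (9380 − 3790) = 0.6780.

R ≈ 0.678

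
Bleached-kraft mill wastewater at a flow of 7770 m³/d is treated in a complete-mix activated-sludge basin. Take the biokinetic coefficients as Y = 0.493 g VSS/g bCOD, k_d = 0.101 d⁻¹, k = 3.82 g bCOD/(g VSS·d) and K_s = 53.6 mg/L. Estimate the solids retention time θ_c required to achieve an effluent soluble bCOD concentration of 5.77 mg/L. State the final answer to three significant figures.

θ_c ≈ 12.2 d

At the target effluent, Y k S/(K_s+S) = 0.493×3.82×5.77/59.37 = 0.1830 d⁻¹.
Then 1/θ_c = μ − k_d = 0.1830 − 0.101 = 0.08203 d⁻¹, giving θ_c = 12.19 d.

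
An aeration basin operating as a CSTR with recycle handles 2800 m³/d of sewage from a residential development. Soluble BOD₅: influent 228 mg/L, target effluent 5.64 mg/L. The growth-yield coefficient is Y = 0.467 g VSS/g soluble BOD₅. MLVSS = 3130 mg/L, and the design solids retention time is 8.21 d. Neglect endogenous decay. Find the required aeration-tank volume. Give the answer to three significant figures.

Biomass mass balance (decay neglected): V·X = Y·Q·(S₀ − S)·θ_c, so V = 0.467 × 2800 × (228 − 5.64) × 8.21 / 3130 = 762.7 m³.

V ≈ 763 m³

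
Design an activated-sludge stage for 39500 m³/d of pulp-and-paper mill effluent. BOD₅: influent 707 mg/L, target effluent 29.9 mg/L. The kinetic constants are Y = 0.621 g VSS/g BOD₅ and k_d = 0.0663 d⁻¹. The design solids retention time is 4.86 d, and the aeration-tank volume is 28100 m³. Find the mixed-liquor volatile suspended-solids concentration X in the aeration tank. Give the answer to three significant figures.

Solving the biomass balance for X: X = Y Q (S₀−S) θ_c / [V (1+k_d θ_c)] = 0.621 × 39500 × (707 − 29.9) × 4.86 / [28100 × (1 + 0.0663 × 4.86)] = 2173 mg/L.

X ≈ 2170 mg/L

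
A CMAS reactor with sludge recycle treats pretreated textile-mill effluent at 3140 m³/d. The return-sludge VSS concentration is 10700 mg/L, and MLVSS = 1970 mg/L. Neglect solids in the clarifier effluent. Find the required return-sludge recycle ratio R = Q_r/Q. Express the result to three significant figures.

Solids balance on the clarifier gives (1+R)X = R·X_r, so R = X/(X_r − X) = 1970 / (10700 − 1970) = 0.2257.

R ≈ 0.226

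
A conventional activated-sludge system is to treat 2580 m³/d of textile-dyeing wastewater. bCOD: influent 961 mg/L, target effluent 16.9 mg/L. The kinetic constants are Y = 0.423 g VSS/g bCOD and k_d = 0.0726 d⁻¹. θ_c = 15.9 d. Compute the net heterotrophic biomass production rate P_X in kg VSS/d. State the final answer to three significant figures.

P_X ≈ 478 kg VSS/d

Y_obs = Y / (1 + k_d θ_c) = 0.423 / (1 + 0.0726 × 15.9) = 0.423 / 2.154 = 0.1963.
ΔS = 961 − 16.9 = 944.1 mg/L, so the substrate removal rate is 2580 × 944.1/1000 = 2436 kg bCOD/d.
P_X = Y_obs · Q(S₀ − S) = 0.1963 × 2436 = 478.3 kg VSS/d.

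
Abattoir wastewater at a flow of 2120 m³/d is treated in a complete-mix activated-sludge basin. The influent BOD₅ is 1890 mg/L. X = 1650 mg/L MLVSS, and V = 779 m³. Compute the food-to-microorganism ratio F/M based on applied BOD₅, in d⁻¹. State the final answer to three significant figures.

F/M ≈ 3.12 d⁻¹

F/M = Q·S₀ / (V·X) = 2120 × 1890 / (779.0 × 1650) = 3.117 g BOD₅·(g VSS·d)⁻¹.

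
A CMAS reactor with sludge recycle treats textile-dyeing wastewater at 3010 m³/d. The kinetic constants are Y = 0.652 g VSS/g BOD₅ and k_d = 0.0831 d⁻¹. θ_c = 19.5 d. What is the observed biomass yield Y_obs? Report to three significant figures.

Y_obs ≈ 0.249 g VSS/g BOD₅

Correct the yield for decay: Y_obs = Y/(1 + k_d θ_c) = 0.652 / (1 + 0.0831 × 19.5) = 0.652 / 2.620 = 0.2488.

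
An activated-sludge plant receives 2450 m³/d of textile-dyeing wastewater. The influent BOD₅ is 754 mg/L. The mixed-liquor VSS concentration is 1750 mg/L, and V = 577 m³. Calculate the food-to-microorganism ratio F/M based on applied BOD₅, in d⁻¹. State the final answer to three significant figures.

F/M = applied load / biomass = Q·S₀/(V·X) = 2450 × 754 / (577.0 × 1750) = 1.829 d⁻¹.

F/M ≈ 1.83 d⁻¹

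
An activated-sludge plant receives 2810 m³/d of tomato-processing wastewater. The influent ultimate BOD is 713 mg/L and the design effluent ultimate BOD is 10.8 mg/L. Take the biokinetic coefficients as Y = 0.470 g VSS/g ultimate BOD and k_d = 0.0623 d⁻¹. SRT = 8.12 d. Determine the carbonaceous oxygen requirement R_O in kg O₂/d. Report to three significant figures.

Observed yield with endogenous decay: Y_obs = Y / (1 + k_d·θ_c) = 0.470 / (1 + 0.0623 × 8.12) = 0.470 / 1.506 = 0.3121 g VSS/g ultimate BOD.
Mass of ultimate BOD removed per day: Q(S₀ − S) = 2810 × 702.2 g/m³ = 1973 kg/d.
Biomass synthesised: P_X = Y_obs × 1973 = 615.9 kg VSS/d.
R_O = Q·ΔS − 1.42 P_X = 1973 − 874.5 = 1099 kg O₂/d.

R_O ≈ 1100 kg O₂/d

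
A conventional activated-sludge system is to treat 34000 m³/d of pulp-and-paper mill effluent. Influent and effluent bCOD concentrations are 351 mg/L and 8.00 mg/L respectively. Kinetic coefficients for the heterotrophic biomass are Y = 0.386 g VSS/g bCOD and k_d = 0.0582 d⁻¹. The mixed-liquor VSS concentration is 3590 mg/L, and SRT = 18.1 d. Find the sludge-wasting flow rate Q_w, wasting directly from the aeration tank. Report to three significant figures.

From the SRT design equation V = Y Q (S₀−S) θ_c / [X (1 + k_d θ_c)] = 0.386 × 34000 × (351 − 8.00) × 18.1 / [3590 × (1 + 0.0582 × 18.1)] = 8.15×10^7 / 7372 = 11053 m³.
With mixed-liquor wasting, θ_c = V/Q_w, so Q_w = V/θ_c = 11053/18.1 = 610.6 m³/d.

Q_w ≈ 611 m³/d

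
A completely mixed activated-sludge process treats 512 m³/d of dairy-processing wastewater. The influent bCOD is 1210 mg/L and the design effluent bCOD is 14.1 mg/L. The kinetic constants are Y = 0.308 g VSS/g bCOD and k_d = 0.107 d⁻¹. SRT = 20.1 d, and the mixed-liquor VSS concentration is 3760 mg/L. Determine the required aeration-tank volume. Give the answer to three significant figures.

Rearranging the biomass balance for a CMAS with decay, V = Y·Q·ΔS·θ_c / [X·(1+k_d θ_c)] = 0.308 × 512 × (1210 − 14.1) × 20.1 / [3760 × (1 + 0.107 × 20.1)] = 3.79×10^6 / 11847 = 320.0 m³.

V ≈ 320 m³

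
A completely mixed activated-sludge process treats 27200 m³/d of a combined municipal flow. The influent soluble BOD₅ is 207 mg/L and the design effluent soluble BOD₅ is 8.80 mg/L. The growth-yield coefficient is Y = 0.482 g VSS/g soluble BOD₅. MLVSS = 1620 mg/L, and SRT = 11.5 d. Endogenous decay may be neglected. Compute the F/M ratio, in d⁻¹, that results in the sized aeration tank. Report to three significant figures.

F/M ≈ 0.188 d⁻¹

Biomass mass balance (decay neglected): V·X = Y·Q·(S₀ − S)·θ_c, so V = 0.482 × 27200 × (207 − 8.80) × 11.5 / 1620 = 18446 m³.
F/M = applied load / biomass = Q·S₀/(V·X) = 27200 × 207 / (18446 × 1620) = 0.1884 d⁻¹.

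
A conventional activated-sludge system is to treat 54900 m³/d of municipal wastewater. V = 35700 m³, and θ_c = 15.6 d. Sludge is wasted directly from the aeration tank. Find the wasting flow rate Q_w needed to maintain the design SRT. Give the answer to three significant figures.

Wasting from the aeration tank: Q_w = V / θ_c = 35700 / 15.6 = 2288 m³/d.

Q_w ≈ 2290 m³/d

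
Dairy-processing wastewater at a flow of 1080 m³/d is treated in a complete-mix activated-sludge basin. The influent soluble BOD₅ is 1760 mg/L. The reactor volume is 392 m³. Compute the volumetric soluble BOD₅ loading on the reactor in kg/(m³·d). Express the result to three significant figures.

L_v ≈ 4.85 kg soluble BOD₅/(m³·d)

Volumetric loading L_v = Q·S₀ / V = 1080 × 1760 g/m³ / 392.0 m³ = 4849 g/(m³·d) = 4.849 kg soluble BOD₅/(m³·d).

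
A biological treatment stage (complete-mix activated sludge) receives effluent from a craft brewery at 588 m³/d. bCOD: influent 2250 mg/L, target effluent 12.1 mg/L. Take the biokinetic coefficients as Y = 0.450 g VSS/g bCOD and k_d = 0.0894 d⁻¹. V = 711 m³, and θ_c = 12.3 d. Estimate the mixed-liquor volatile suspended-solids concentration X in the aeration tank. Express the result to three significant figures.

From V·X·(1 + k_d·θ_c) = Y·Q·(S₀ − S)·θ_c: X = 0.450 × 588 × (2250 − 12.1) × 12.3 / [711 × (1 + 0.0894 × 12.3)] = 4879 mg/L.

X ≈ 4880 mg/L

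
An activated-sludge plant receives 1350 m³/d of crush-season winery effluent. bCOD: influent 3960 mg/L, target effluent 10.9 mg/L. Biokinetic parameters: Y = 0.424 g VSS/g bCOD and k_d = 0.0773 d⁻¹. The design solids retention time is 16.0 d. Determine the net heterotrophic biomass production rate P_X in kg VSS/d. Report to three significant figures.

Y_obs = Y / (1 + k_d θ_c) = 0.424 / (1 + 0.0773 × 16.0) = 0.424 / 2.237 = 0.1896.
Q·(S₀ − S) = 1350 × (3960 − 10.9) × 10⁻³ = 5331 kg/d removed.
Biomass produced: P_X = Y_obs·Q·ΔS = 0.1896 × 5331 ≈ 1011 kg VSS/d.

P_X ≈ 1010 kg VSS/d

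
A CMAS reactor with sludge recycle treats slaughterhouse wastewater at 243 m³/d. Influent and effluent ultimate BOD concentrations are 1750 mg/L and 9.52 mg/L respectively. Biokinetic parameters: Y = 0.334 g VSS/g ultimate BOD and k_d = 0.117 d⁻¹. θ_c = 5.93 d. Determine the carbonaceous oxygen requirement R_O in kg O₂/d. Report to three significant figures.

Y_obs = Y / (1 + k_d θ_c) = 0.334 / (1 + 0.117 × 5.93) = 0.334 / 1.694 = 0.1972.
Mass of ultimate BOD removed per day: Q(S₀ − S) = 243 × 1740 g/m³ = 422.9 kg/d.
Biomass synthesised: P_X = Y_obs × 422.9 = 83.40 kg VSS/d.
Carbonaceous O₂ demand = substrate oxidised − cell-mass equivalent = 422.9 − 1.42 × 83.40 = 304.5 kg O₂/d.

R_O ≈ 305 kg O₂/d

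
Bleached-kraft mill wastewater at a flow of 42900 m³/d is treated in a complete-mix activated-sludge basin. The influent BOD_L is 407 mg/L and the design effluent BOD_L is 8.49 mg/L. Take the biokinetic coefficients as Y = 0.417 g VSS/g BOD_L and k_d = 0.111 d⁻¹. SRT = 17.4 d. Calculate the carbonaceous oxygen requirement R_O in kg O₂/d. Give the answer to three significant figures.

R_O ≈ 13600 kg O₂/d

Correct the yield for decay: Y_obs = Y/(1 + k_d θ_c) = 0.417 / (1 + 0.111 × 17.4) = 0.417 / 2.931 = 0.1423.
ΔS = 407 − 8.49 = 398.5 mg/L, so the substrate removal rate is 42900 × 398.5/1000 = 17096 kg BOD_L/d.
P_X = Y_obs·Q·(S₀ − S) = 0.1423 × 17096 = 2432 kg VSS/d.
R_O = Q·ΔS − 1.42 P_X = 17096 − 3453 = 13643 kg O₂/d.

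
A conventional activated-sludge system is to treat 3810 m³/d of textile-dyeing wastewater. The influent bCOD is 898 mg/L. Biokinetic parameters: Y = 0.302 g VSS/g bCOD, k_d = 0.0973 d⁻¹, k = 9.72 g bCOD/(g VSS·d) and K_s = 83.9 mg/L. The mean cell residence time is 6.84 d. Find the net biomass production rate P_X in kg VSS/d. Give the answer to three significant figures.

P_X ≈ 615 kg VSS/d

For a completely mixed reactor with recycle the Lawrence–McCarty relation gives S = K_s·(1 + k_d·θ_c) / [θ_c·(Y·k − k_d) − 1] = 83.9 × (1 + 0.0973 × 6.84) / [6.84 × (0.302 × 9.72 − 0.0973) − 1] = 139.7 / 18.41 = 7.589 mg/L.
Y_obs = Y / (1 + k_d θ_c) = 0.302 / (1 + 0.0973 × 6.84) = 0.302 / 1.666 = 0.1813.
Mass of bCOD removed per day: Q(S₀ − S) = 3810 × 890.4 g/m³ = 3392 kg/d.
Net biomass production P_X = Y_obs × Q·(S₀ − S) = 0.1813 × 3392 = 615.1 kg VSS/d.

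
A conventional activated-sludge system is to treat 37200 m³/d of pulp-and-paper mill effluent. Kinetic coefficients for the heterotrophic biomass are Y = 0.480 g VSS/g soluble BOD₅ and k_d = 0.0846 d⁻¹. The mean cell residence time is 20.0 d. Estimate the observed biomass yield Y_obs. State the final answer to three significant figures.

Y_obs ≈ 0.178 g VSS/g soluble BOD₅

Observed yield with endogenous decay: Y_obs = Y / (1 + k_d·θ_c) = 0.480 / (1 + 0.0846 × 20.0) = 0.480 / 2.692 = 0.1783 g VSS/g soluble BOD₅.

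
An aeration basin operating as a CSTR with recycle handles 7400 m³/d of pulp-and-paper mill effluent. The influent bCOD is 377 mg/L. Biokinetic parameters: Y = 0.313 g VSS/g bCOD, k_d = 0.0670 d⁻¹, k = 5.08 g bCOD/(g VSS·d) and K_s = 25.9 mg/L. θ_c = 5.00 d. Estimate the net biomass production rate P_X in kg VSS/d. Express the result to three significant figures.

P_X ≈ 645 kg VSS/d

For a completely mixed reactor with recycle the Lawrence–McCarty relation gives S = K_s·(1 + k_d·θ_c) / [θ_c·(Y·k − k_d) − 1] = 25.9 × (1 + 0.0670 × 5.00) / [5.00 × (0.313 × 5.08 − 0.0670) − 1] = 34.58 / 6.615 = 5.227 mg/L.
Correct the yield for decay: Y_obs = Y/(1 + k_d θ_c) = 0.313 / (1 + 0.0670 × 5.00) = 0.313 / 1.335 = 0.2345.
Substrate removed = Q·(S₀ − S) = 7400 m³/d × (377 − 5.23) g/m³ = 2.75×10^6 g/d = 2751 kg/d.
P_X = Y_obs · Q(S₀ − S) = 0.2345 × 2751 = 645.0 kg VSS/d.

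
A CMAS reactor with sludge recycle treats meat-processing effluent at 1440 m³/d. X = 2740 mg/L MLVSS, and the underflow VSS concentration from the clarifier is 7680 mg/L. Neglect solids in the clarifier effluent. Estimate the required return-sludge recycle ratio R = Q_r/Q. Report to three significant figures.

R = Q_r/Q = X/(X_r − X) = 2740 / (7680 − 2740) = 0.5547.

R ≈ 0.555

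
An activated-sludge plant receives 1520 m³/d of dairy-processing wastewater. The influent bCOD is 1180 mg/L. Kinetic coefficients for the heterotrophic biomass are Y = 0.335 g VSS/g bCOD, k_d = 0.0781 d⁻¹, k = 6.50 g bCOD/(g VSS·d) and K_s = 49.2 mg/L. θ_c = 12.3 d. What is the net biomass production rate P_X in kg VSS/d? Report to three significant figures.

Effluent substrate depends only on kinetics and SRT: S = K_s(1 + k_d θ_c) / [θ_c(Yk − k_d) − 1] = 49.2 × (1 + 0.0781 × 12.3) / [12.3 × (0.335 × 6.50 − 0.0781) − 1] = 96.46 / 24.82 = 3.886 mg/L.
Correct the yield for decay: Y_obs = Y/(1 + k_d θ_c) = 0.335 / (1 + 0.0781 × 12.3) = 0.335 / 1.961 = 0.1709.
Q·(S₀ − S) = 1520 × (1180 − 3.89) × 10⁻³ = 1788 kg/d removed.
Net biomass production P_X = Y_obs × Q·(S₀ − S) = 0.1709 × 1788 = 305.5 kg VSS/d.

P_X ≈ 305 kg VSS/d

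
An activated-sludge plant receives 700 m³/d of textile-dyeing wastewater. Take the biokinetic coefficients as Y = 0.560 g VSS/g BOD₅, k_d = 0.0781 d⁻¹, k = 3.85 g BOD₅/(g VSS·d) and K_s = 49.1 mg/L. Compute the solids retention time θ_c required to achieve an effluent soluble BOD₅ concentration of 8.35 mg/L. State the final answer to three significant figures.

From 1/θ_c = Y·k·S/(K_s + S) − k_d: Y·k·S/(K_s+S) = 0.560 × 3.85 × 8.35 / (49.1 + 8.35) = 0.3134 d⁻¹.
Then 1/θ_c = μ − k_d = 0.3134 − 0.0781 = 0.2353 d⁻¹, giving θ_c = 4.251 d.

θ_c ≈ 4.25 d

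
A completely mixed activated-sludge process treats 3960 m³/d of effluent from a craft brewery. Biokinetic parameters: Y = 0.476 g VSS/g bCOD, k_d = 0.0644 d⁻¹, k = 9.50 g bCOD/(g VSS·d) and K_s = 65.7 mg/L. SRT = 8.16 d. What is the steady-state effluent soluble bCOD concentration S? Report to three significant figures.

Effluent substrate depends only on kinetics and SRT: S = K_s(1 + k_d θ_c) / [θ_c(Yk − k_d) − 1] = 65.7 × (1 + 0.0644 × 8.16) / [8.16 × (0.476 × 9.50 − 0.0644) − 1] = 100.2 / 35.37 = 2.833 mg/L.

S ≈ 2.83 mg/L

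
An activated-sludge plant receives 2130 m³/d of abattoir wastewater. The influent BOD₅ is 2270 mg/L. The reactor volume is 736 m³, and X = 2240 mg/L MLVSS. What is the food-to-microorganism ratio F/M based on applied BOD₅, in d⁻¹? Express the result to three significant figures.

F/M ≈ 2.93 d⁻¹

F/M = Q·S₀ / (V·X) = 2130 × 2270 / (736.0 × 2240) = 2.933 g BOD₅·(g VSS·d)⁻¹.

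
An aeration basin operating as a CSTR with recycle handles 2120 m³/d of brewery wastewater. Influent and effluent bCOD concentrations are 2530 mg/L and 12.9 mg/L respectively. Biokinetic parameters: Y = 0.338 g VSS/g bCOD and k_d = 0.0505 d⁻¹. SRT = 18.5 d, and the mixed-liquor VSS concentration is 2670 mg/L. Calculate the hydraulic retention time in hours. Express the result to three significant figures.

From the SRT design equation V = Y Q (S₀−S) θ_c / [X (1 + k_d θ_c)] = 0.338 × 2120 × (2530 − 12.9) × 18.5 / [2670 × (1 + 0.0505 × 18.5)] = 3.34×10^7 / 5164 = 6461 m³.
τ = V/Q = 6461/2120 = 3.048 d, or 73.14 h.

τ ≈ 73.1 h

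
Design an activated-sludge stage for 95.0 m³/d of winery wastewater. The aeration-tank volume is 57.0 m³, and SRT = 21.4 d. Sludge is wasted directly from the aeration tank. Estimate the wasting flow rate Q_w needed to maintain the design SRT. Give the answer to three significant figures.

Q_w ≈ 2.66 m³/d

With mixed-liquor wasting, θ_c = V/Q_w, so Q_w = V/θ_c = 57.00/21.4 = 2.664 m³/d.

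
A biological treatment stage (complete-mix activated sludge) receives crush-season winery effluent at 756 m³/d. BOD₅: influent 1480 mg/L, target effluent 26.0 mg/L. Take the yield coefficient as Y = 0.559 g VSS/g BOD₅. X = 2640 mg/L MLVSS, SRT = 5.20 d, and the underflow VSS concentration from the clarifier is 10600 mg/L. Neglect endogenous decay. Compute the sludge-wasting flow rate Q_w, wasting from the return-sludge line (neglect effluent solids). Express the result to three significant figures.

With k_d = 0 the design equation reduces to V = Y Q (S₀−S) θ_c / X = 0.559 × 756 × (1480 − 26.0) × 5.20 / 2640 = 1210 m³.
θ_c = V·X/(Q_w·X_r) when wasting from the recycle, so Q_w = V·X/(θ_c·X_r) = 1210 × 2640 / (5.20 × 10600) = 57.97 m³/d.

Q_w ≈ 58.0 m³/d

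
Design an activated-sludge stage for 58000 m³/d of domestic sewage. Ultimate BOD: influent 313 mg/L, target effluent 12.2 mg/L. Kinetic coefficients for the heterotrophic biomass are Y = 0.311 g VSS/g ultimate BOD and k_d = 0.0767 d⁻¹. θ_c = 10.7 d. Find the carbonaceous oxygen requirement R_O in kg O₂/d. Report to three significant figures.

Y_obs = Y / (1 + k_d θ_c) = 0.311 / (1 + 0.0767 × 10.7) = 0.311 / 1.821 = 0.1708.
Substrate removed = Q·(S₀ − S) = 58000 m³/d × (313 − 12.2) g/m³ = 1.74×10^7 g/d = 17446 kg/d.
Biomass synthesised: P_X = Y_obs × 17446 = 2980 kg VSS/d.
R_O = Q·ΔS − 1.42 P_X = 17446 − 4232 = 13215 kg O₂/d.

R_O ≈ 13200 kg O₂/d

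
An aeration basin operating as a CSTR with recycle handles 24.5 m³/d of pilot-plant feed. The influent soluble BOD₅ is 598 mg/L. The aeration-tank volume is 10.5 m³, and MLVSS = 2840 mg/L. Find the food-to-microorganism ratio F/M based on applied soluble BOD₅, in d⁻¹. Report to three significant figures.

Food-to-microorganism ratio F/M = Q S₀ / (V X) = 24.5 × 598 / (10.50 × 2840) = 0.4913 d⁻¹.

F/M ≈ 0.491 d⁻¹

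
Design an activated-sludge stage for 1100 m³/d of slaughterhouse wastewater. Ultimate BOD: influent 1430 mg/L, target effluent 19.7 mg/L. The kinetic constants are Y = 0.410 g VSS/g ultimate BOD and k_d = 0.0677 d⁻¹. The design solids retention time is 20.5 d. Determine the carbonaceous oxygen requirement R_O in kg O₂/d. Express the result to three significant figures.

R_O ≈ 1170 kg O₂/d

The observed yield is Y_obs = Y/(1 + k_d·θ_c) = 0.410 / (1 + 0.0677 × 20.5) = 0.410 / 2.388 = 0.1717 g VSS per g ultimate BOD removed.
Mass of ultimate BOD removed per day: Q(S₀ − S) = 1100 × 1410 g/m³ = 1551 kg/d.
P_X = Y_obs·Q·(S₀ − S) = 0.1717 × 1551 = 266.4 kg VSS/d.
R_O = Q·(S₀ − S) − 1.42·P_X = 1551 − 1.42 × 266.4 = 1173 kg O₂/d.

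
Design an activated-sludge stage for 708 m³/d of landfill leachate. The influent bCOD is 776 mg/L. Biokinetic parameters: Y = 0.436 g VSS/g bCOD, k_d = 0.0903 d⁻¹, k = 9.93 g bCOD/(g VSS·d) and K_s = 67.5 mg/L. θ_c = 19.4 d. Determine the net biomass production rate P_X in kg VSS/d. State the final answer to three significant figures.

Effluent substrate depends only on kinetics and SRT: S = K_s(1 + k_d θ_c) / [θ_c(Yk − k_d) − 1] = 67.5 × (1 + 0.0903 × 19.4) / [19.4 × (0.436 × 9.93 − 0.0903) − 1] = 185.7 / 81.24 = 2.286 mg/L.
Y_obs = Y / (1 + k_d θ_c) = 0.436 / (1 + 0.0903 × 19.4) = 0.436 / 2.752 = 0.1584.
Substrate removed = Q·(S₀ − S) = 708 m³/d × (776 − 2.29) g/m³ = 5.48×10^5 g/d = 547.8 kg/d.
Biomass produced: P_X = Y_obs·Q·ΔS = 0.1584 × 547.8 ≈ 86.79 kg VSS/d.

P_X ≈ 86.8 kg VSS/d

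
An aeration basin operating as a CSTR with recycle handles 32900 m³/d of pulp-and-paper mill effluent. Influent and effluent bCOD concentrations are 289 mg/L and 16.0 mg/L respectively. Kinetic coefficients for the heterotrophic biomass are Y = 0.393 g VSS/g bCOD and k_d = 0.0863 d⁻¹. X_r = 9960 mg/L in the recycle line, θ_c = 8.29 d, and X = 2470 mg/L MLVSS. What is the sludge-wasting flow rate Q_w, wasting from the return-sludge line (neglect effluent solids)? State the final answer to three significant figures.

Q_w ≈ 207 m³/d

Rearranging the biomass balance for a CMAS with decay, V = Y·Q·ΔS·θ_c / [X·(1+k_d θ_c)] = 0.393 × 32900 × (289 − 16.0) × 8.29 / [2470 × (1 + 0.0863 × 8.29)] = 2.93×10^7 / 4237 = 6906 m³.
Wasting from the return line (neglecting effluent solids): Q_w = V·X / (θ_c·X_r) = 6906 × 2470 / (8.29 × 9960) = 206.6 m³/d.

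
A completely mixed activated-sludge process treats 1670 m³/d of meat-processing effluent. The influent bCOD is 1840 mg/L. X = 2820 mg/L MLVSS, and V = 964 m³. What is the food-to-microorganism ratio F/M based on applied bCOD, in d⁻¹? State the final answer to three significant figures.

F/M = Q·S₀ / (V·X) = 1670 × 1840 / (964.0 × 2820) = 1.130 g bCOD·(g VSS·d)⁻¹.

F/M ≈ 1.13 d⁻¹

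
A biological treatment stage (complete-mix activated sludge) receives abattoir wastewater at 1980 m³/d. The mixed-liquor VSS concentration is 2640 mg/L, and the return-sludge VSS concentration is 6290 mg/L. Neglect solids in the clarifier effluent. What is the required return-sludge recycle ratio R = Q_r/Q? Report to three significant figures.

Solids balance on the clarifier gives (1+R)X = R·X_r, so R = X/(X_r − X) = 2640 / (6290 − 2640) = 0.7233.

R ≈ 0.723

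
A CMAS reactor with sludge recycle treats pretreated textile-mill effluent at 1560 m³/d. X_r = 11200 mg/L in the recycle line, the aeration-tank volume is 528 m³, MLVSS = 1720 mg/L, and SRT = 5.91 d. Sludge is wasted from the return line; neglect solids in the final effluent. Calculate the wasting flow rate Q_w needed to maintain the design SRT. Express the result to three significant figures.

Wasting from the return line (neglecting effluent solids): Q_w = V·X / (θ_c·X_r) = 528.0 × 1720 / (5.91 × 11200) = 13.72 m³/d.

Q_w ≈ 13.7 m³/d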